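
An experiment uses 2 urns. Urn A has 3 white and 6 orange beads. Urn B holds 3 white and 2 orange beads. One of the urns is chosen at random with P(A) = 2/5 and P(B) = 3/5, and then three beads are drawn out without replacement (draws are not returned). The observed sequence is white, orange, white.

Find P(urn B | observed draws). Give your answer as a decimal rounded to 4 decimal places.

The likelihood of the observed sequence under each hypothesis: P(data | urn A) = (3/9)(6/8)(2/7) = 1/14; P(data | urn B) = (3/5)(2/4)(2/3) = 1/5.
Multiplying each by its prior: 2/5 · 1/14 = 1/35, 3/5 · 1/5 = 3/25; with total 26/175.
By Bayes' rule, P(urn B | data) = (3/25) / (26/175) = 21/26.

0.8077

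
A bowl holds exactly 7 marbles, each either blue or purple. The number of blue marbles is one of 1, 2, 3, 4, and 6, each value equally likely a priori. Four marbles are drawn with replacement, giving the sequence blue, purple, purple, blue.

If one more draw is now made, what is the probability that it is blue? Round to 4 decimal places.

0.4534

Compute the likelihood of the observed sequence for each case: P(data | r = 1) = (1/7)(6/7)(6/7)(1/7) = 0.014994; P(data | r = 2) = (2/7)(5/7)(5/7)(2/7) = 0.041649; P(data | r = 3) = (3/7)(4/7)(4/7)(3/7) = 0.059975; P(data | r = 4) = (4/7)(3/7)(3/7)(4/7) = 0.059975; P(data | r = 6) = (6/7)(1/7)(1/7)(6/7) = 0.014994.
Multiplying each by its prior: 1/5 · 0.014994 = 0.0029988, 1/5 · 0.041649 = 0.0083299, 1/5 · 0.059975 = 0.011995, 1/5 · 0.059975 = 0.011995, 1/5 · 0.014994 = 0.0029988; with total 0.038317.
Normalising, the posterior is P(r = 1 | data) = 0.078261, P(r = 2 | data) = 0.21739, P(r = 3 | data) = 0.31304, P(r = 4 | data) = 0.31304, P(r = 6 | data) = 0.078261.
Averaging over the posterior, P(blue next | data) = (1/7)(0.078261) + (2/7)(0.21739) + (3/7)(0.31304) + (4/7)(0.31304) + (6/7)(0.078261) = 0.45342.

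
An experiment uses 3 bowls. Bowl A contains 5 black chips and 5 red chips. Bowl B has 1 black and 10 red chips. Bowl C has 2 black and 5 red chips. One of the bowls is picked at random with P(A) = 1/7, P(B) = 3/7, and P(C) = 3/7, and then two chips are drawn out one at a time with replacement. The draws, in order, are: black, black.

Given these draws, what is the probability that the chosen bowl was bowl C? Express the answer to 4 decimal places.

Compute the likelihood of the observed sequence for each case: P(data | bowl A) = (5/10)(5/10) = 0.25; P(data | bowl B) = (1/11)(1/11) = 0.0082645; P(data | bowl C) = (2/7)(2/7) = 0.081633.
The prior-weighted likelihoods are 1/7 · 0.25 = 0.035714, 3/7 · 0.0082645 = 0.0035419, 3/7 · 0.081633 = 0.034985; summing to 0.074242.
So P(bowl C | data) = (0.034985) / (0.074242) = 0.47124.

0.4712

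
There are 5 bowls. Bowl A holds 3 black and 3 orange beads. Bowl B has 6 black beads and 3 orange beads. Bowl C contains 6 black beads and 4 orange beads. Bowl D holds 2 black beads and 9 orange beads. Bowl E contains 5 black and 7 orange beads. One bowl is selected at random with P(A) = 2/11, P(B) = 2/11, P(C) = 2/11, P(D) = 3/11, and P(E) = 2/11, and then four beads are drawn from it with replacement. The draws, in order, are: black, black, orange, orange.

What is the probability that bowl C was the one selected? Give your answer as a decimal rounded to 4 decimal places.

Under each hypothesis, the probability of the observed sequence is: P(data | bowl A) = (3/6)(3/6)(3/6)(3/6) = 0.0625; P(data | bowl B) = (6/9)(6/9)(3/9)(3/9) = 0.049383; P(data | bowl C) = (6/10)(6/10)(4/10)(4/10) = 0.0576; P(data | bowl D) = (2/11)(2/11)(9/11)(9/11) = 0.02213; P(data | bowl E) = (5/12)(5/12)(7/12)(7/12) = 0.059076.
The prior-weighted likelihoods are 2/11 · 0.0625 = 0.011364, 2/11 · 0.049383 = 0.0089787, 2/11 · 0.0576 = 0.010473, 3/11 · 0.02213 = 0.0060354, 2/11 · 0.059076 = 0.010741; these sum to 0.047591.
Therefore the posterior P(bowl C | data) = (0.010473) / (0.047591) = 0.22005.

0.2201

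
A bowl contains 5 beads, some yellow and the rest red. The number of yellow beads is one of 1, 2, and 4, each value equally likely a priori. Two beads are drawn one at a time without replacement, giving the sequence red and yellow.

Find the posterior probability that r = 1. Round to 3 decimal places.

0.286

Under each hypothesis, the probability of the observed sequence is: P(data | r = 1) = (4/5)(1/4) = 1/5; P(data | r = 2) = (3/5)(2/4) = 3/10; P(data | r = 4) = (1/5)(4/4) = 1/5.
The prior-weighted likelihoods are 1/3 · 1/5 = 1/15, 1/3 · 3/10 = 1/10, 1/3 · 1/5 = 1/15; with total 7/30.
Hence P(r = 1 | data) = (1/15) / (7/30) = 2/7.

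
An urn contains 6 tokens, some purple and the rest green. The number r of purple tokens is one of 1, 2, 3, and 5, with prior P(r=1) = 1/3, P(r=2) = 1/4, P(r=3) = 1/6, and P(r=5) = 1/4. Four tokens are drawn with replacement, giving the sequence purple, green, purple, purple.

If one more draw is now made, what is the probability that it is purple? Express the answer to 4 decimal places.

For each hypothesis, P(data | H) works out to: P(data | r = 1) = (1/6)(5/6)(1/6)(1/6) = 0.003858; P(data | r = 2) = (2/6)(4/6)(2/6)(2/6) = 0.024691; P(data | r = 3) = (3/6)(3/6)(3/6)(3/6) = 0.0625; P(data | r = 5) = (5/6)(1/6)(5/6)(5/6) = 0.096451.
Weighting by the prior gives 1/3 · 0.003858 = 0.001286, 1/4 · 0.024691 = 0.0061728, 1/6 · 0.0625 = 0.010417, 1/4 · 0.096451 = 0.024113; summing to 0.041988.
Dividing through by the total gives posterior P(r = 1 | data) = 0.030628, P(r = 2 | data) = 0.14701, P(r = 3 | data) = 0.24809, P(r = 5 | data) = 0.57427.
So P(purple next | data) = Σ P(purple next | H) P(H | data) = (1/6)(0.030628) + (1/3)(0.14701) + (1/2)(0.24809) + (5/6)(0.57427) = 0.65671.

0.6567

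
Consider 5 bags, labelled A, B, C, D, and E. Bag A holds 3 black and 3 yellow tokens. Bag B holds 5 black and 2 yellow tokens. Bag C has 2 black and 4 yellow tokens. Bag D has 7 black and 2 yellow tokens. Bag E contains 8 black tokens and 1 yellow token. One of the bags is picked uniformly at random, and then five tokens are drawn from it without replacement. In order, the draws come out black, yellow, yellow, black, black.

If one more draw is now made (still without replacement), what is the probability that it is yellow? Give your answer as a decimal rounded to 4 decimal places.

For each hypothesis, P(data | H) works out to: P(data | bag A) = (3/6)(3/5)(2/4)(2/3)(1/2) = 0.05; P(data | bag B) = (5/7)(2/6)(1/5)(4/4)(3/3) = 0.047619; P(data | bag C) = (2/6)(4/5)(3/4)(1/3)(0/2) = 0; P(data | bag D) = (7/9)(2/8)(1/7)(6/6)(5/5) = 0.027778; P(data | bag E) = (8/9)(1/8)(0/7) = 0.
Multiplying each by its prior: 1/5 · 0.05 = 0.01, 1/5 · 0.047619 = 0.0095238, 1/5 · 0 = 0, 1/5 · 0.027778 = 0.0055556, 1/5 · 0 = 0; with total 0.025079.
The posterior is then P(bag A | data) = 0.39873, P(bag B | data) = 0.37975, P(bag C | data) = 0, P(bag D | data) = 0.22152, P(bag E | data) = 0.
So P(yellow next | data) = Σ P(yellow next | H) P(H | data) = (1)(0.39873) + (0)(0.37975) + (0)(0.22152) = 0.39873.

0.3987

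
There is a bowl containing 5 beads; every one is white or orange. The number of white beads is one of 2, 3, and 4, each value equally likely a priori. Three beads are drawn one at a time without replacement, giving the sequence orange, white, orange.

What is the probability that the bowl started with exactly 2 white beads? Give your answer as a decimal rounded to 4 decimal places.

The likelihood of the observed sequence under each hypothesis: P(data | r = 2) = (3/5)(2/4)(2/3) = 1/5; P(data | r = 3) = (2/5)(3/4)(1/3) = 1/10; P(data | r = 4) = (1/5)(4/4)(0/3) = 0.
Weighting by the prior gives 1/3 · 1/5 = 1/15, 1/3 · 1/10 = 1/30, 1/3 · 0 = 0; with total 1/10.
Therefore the posterior P(r = 2 | data) = (1/15) / (1/10) = 2/3.

0.6667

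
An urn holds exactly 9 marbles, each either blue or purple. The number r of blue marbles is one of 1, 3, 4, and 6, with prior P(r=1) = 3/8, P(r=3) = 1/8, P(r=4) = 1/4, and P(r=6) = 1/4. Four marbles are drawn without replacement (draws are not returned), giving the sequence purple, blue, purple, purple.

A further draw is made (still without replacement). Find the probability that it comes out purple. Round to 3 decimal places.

The likelihood of the observed sequence under each hypothesis: P(data | r = 1) = (8/9)(1/8)(7/7)(6/6) = 1/9; P(data | r = 3) = (6/9)(3/8)(5/7)(4/6) = 5/42; P(data | r = 4) = (5/9)(4/8)(4/7)(3/6) = 5/63; P(data | r = 6) = (3/9)(6/8)(2/7)(1/6) = 1/84.
Multiplying each by its prior: 3/8 · 1/9 = 1/24, 1/8 · 5/42 = 5/336, 1/4 · 5/63 = 5/252, 1/4 · 1/84 = 1/336; summing to 5/63.
Dividing through by the total gives posterior P(r = 1 | data) = 21/40, P(r = 3 | data) = 3/16, P(r = 4 | data) = 1/4, P(r = 6 | data) = 3/80.
Averaging over the posterior, P(purple next | data) = (1)(21/40) + (3/5)(3/16) + (2/5)(1/4) + (0)(3/80) = 59/80.

0.738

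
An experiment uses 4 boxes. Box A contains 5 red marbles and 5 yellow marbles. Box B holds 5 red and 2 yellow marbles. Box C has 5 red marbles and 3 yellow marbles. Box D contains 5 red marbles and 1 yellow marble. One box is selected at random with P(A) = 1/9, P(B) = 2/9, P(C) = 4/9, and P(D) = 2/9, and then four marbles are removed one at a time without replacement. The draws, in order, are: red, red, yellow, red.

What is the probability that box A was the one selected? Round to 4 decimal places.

0.0538

The likelihood of the observed sequence under each hypothesis: P(data | box A) = (5/10)(4/9)(5/8)(3/7) = 5/84; P(data | box B) = (5/7)(4/6)(2/5)(3/4) = 1/7; P(data | box C) = (5/8)(4/7)(3/6)(3/5) = 3/28; P(data | box D) = (5/6)(4/5)(1/4)(3/3) = 1/6.
Weighting by the prior gives 1/9 · 5/84 = 5/756, 2/9 · 1/7 = 2/63, 4/9 · 3/28 = 1/21, 2/9 · 1/6 = 1/27; summing to 31/252.
By Bayes' rule, P(box A | data) = (5/756) / (31/252) = 5/93.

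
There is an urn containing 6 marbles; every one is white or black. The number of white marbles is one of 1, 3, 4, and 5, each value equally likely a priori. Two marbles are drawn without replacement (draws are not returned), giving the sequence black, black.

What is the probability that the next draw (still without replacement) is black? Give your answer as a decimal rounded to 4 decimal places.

0.5893

For each hypothesis, P(data | H) works out to: P(data | r = 1) = (5/6)(4/5) = 2/3; P(data | r = 3) = (3/6)(2/5) = 1/5; P(data | r = 4) = (2/6)(1/5) = 1/15; P(data | r = 5) = (1/6)(0/5) = 0.
Weighting by the prior gives 1/4 · 2/3 = 1/6, 1/4 · 1/5 = 1/20, 1/4 · 1/15 = 1/60, 1/4 · 0 = 0; these sum to 7/30.
The posterior is then P(r = 1 | data) = 5/7, P(r = 3 | data) = 3/14, P(r = 4 | data) = 1/14, P(r = 5 | data) = 0.
So P(black next | data) = Σ P(black next | H) P(H | data) = (3/4)(5/7) + (1/4)(3/14) + (0)(1/14) = 33/56.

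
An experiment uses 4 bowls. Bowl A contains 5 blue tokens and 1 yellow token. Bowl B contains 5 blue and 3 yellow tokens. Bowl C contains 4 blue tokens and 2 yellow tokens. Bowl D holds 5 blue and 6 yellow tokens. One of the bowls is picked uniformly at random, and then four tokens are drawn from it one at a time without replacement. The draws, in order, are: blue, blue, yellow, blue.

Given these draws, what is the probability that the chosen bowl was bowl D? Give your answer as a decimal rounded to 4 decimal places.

Under each hypothesis, the probability of the observed sequence is: P(data | bowl A) = (5/6)(4/5)(1/4)(3/3) = 0.16667; P(data | bowl B) = (5/8)(4/7)(3/6)(3/5) = 0.10714; P(data | bowl C) = (4/6)(3/5)(2/4)(2/3) = 0.13333; P(data | bowl D) = (5/11)(4/10)(6/9)(3/8) = 0.045455.
The prior-weighted likelihoods are 1/4 · 0.16667 = 0.041667, 1/4 · 0.10714 = 0.026786, 1/4 · 0.13333 = 0.033333, 1/4 · 0.045455 = 0.011364; with total 0.11315.
Therefore the posterior P(bowl D | data) = (0.011364) / (0.11315) = 0.10043.

0.1004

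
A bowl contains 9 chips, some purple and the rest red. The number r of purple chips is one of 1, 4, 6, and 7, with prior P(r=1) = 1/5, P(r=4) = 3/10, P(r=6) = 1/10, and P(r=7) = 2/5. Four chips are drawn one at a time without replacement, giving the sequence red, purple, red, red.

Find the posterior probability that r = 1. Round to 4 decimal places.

Under each hypothesis, the probability of the observed sequence is: P(data | r = 1) = (8/9)(1/8)(7/7)(6/6) = 1/9; P(data | r = 4) = (5/9)(4/8)(4/7)(3/6) = 5/63; P(data | r = 6) = (3/9)(6/8)(2/7)(1/6) = 1/84; P(data | r = 7) = (2/9)(7/8)(1/7)(0/6) = 0.
The prior-weighted likelihoods are 1/5 · 1/9 = 1/45, 3/10 · 5/63 = 1/42, 1/10 · 1/84 = 1/840, 2/5 · 0 = 0; summing to 17/360.
So P(r = 1 | data) = (1/45) / (17/360) = 8/17.

0.4706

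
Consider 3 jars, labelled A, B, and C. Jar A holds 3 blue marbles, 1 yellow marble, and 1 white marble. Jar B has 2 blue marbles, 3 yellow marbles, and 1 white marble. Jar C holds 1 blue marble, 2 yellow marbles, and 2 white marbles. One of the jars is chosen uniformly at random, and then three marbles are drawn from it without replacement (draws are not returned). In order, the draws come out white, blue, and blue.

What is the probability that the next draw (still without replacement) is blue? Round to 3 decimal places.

For each hypothesis, P(data | H) works out to: P(data | jar A) = (1/5)(3/4)(2/3) = 1/10; P(data | jar B) = (1/6)(2/5)(1/4) = 1/60; P(data | jar C) = (2/5)(1/4)(0/3) = 0.
Weighting by the prior gives 1/3 · 1/10 = 1/30, 1/3 · 1/60 = 1/180, 1/3 · 0 = 0; with total 7/180.
Dividing through by the total gives posterior P(jar A | data) = 6/7, P(jar B | data) = 1/7, P(jar C | data) = 0.
The predictive probability is P(blue next | data) = (1/2)(6/7) + (0)(1/7) = 3/7.

0.429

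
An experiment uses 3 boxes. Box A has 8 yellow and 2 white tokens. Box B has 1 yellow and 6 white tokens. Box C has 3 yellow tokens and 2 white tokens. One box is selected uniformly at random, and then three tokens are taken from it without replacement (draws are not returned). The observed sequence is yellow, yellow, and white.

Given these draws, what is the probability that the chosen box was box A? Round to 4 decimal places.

0.4375

For each hypothesis, P(data | H) works out to: P(data | box A) = (8/10)(7/9)(2/8) = 7/45; P(data | box B) = (1/7)(0/6) = 0; P(data | box C) = (3/5)(2/4)(2/3) = 1/5.
The prior-weighted likelihoods are 1/3 · 7/45 = 7/135, 1/3 · 0 = 0, 1/3 · 1/5 = 1/15; summing to 16/135.
By Bayes' rule, P(box A | data) = (7/135) / (16/135) = 7/16.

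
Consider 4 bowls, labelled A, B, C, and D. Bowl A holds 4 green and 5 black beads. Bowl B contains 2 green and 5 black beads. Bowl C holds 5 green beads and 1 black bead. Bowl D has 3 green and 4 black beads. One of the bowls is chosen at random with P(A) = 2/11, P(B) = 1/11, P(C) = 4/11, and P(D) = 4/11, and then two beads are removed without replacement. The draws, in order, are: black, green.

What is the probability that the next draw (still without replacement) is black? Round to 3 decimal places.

For each hypothesis, P(data | H) works out to: P(data | bowl A) = (5/9)(4/8) = 5/18; P(data | bowl B) = (5/7)(2/6) = 5/21; P(data | bowl C) = (1/6)(5/5) = 1/6; P(data | bowl D) = (4/7)(3/6) = 2/7.
Weighting by the prior gives 2/11 · 5/18 = 5/99, 1/11 · 5/21 = 5/231, 4/11 · 1/6 = 2/33, 4/11 · 2/7 = 8/77; with total 164/693.
Normalising, the posterior is P(bowl A | data) = 35/164, P(bowl B | data) = 15/164, P(bowl C | data) = 21/82, P(bowl D | data) = 18/41.
Averaging over the posterior, P(black next | data) = (4/7)(35/164) + (4/5)(15/164) + (0)(21/82) + (3/5)(18/41) = 94/205.

0.459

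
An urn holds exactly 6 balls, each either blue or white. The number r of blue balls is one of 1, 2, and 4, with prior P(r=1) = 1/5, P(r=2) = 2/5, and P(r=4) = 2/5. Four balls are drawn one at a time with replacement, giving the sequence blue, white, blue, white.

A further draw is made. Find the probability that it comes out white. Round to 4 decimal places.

0.5297

The likelihood of the observed sequence under each hypothesis: P(data | r = 1) = (1/6)(5/6)(1/6)(5/6) = 0.01929; P(data | r = 2) = (2/6)(4/6)(2/6)(4/6) = 0.049383; P(data | r = 4) = (4/6)(2/6)(4/6)(2/6) = 0.049383.
The prior-weighted likelihoods are 1/5 · 0.01929 = 0.003858, 2/5 · 0.049383 = 0.019753, 2/5 · 0.049383 = 0.019753; these sum to 0.043364.
Normalising, the posterior is P(r = 1 | data) = 0.088968, P(r = 2 | data) = 0.45552, P(r = 4 | data) = 0.45552.
The predictive probability is P(white next | data) = (5/6)(0.088968) + (2/3)(0.45552) + (1/3)(0.45552) = 0.52966.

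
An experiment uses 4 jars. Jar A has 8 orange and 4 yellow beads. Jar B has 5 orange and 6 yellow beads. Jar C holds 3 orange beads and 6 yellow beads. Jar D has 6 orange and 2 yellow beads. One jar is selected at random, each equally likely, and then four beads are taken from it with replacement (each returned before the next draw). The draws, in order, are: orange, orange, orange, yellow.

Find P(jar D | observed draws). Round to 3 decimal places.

0.376

For each hypothesis, P(data | H) works out to: P(data | jar A) = (8/12)(8/12)(8/12)(4/12) = 0.098765; P(data | jar B) = (5/11)(5/11)(5/11)(6/11) = 0.051226; P(data | jar C) = (3/9)(3/9)(3/9)(6/9) = 0.024691; P(data | jar D) = (6/8)(6/8)(6/8)(2/8) = 0.10547.
The prior-weighted likelihoods are 1/4 · 0.098765 = 0.024691, 1/4 · 0.051226 = 0.012807, 1/4 · 0.024691 = 0.0061728, 1/4 · 0.10547 = 0.026367; summing to 0.070038.
By Bayes' rule, P(jar D | data) = (0.026367) / (0.070038) = 0.37647.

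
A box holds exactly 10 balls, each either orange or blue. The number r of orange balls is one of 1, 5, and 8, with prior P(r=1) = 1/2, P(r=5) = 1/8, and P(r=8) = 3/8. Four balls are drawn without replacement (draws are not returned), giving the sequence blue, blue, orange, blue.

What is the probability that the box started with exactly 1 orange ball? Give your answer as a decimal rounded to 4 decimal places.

0.8705

The likelihood of the observed sequence under each hypothesis: P(data | r = 1) = (9/10)(8/9)(1/8)(7/7) = 0.1; P(data | r = 5) = (5/10)(4/9)(5/8)(3/7) = 0.059524; P(data | r = 8) = (2/10)(1/9)(8/8)(0/7) = 0.
Multiplying each by its prior: 1/2 · 0.1 = 0.05, 1/8 · 0.059524 = 0.0074405, 3/8 · 0 = 0; with total 0.05744.
So P(r = 1 | data) = (0.05) / (0.05744) = 0.87047.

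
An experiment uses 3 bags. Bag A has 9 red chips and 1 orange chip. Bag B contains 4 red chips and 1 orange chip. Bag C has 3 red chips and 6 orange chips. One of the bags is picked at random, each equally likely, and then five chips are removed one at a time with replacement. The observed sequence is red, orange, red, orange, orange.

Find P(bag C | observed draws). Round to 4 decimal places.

Compute the likelihood of the observed sequence for each case: P(data | bag A) = (9/10)(1/10)(9/10)(1/10)(1/10) = 0.00081; P(data | bag B) = (4/5)(1/5)(4/5)(1/5)(1/5) = 0.00512; P(data | bag C) = (3/9)(6/9)(3/9)(6/9)(6/9) = 0.032922.
Weighting by the prior gives 1/3 · 0.00081 = 0.00027, 1/3 · 0.00512 = 0.0017067, 1/3 · 0.032922 = 0.010974; these sum to 0.012951.
Hence P(bag C | data) = (0.010974) / (0.012951) = 0.84737.

0.8474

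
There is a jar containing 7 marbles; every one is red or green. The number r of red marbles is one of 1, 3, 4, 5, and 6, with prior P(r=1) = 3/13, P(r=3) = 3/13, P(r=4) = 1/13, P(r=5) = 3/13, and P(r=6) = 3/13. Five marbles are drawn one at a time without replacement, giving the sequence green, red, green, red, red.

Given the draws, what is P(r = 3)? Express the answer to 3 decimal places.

For each hypothesis, P(data | H) works out to: P(data | r = 1) = (6/7)(1/6)(5/5)(0/4) = 0; P(data | r = 3) = (4/7)(3/6)(3/5)(2/4)(1/3) = 1/35; P(data | r = 4) = (3/7)(4/6)(2/5)(3/4)(2/3) = 2/35; P(data | r = 5) = (2/7)(5/6)(1/5)(4/4)(3/3) = 1/21; P(data | r = 6) = (1/7)(6/6)(0/5) = 0.
The prior-weighted likelihoods are 3/13 · 0 = 0, 3/13 · 1/35 = 3/455, 1/13 · 2/35 = 2/455, 3/13 · 1/21 = 1/91, 3/13 · 0 = 0; these sum to 2/91.
By Bayes' rule, P(r = 3 | data) = (3/455) / (2/91) = 3/10.

0.300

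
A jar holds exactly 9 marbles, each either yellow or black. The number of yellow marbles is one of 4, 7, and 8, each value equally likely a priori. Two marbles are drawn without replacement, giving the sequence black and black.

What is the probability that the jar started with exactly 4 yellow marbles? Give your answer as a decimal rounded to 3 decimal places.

For each hypothesis, P(data | H) works out to: P(data | r = 4) = (5/9)(4/8) = 5/18; P(data | r = 7) = (2/9)(1/8) = 1/36; P(data | r = 8) = (1/9)(0/8) = 0.
The prior-weighted likelihoods are 1/3 · 5/18 = 5/54, 1/3 · 1/36 = 1/108, 1/3 · 0 = 0; these sum to 11/108.
Hence P(r = 4 | data) = (5/54) / (11/108) = 10/11.

0.909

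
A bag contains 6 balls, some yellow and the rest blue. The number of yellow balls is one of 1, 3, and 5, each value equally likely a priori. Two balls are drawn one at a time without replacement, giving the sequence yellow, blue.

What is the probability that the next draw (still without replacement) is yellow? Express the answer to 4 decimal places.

Compute the likelihood of the observed sequence for each case: P(data | r = 1) = (1/6)(5/5) = 1/6; P(data | r = 3) = (3/6)(3/5) = 3/10; P(data | r = 5) = (5/6)(1/5) = 1/6.
Weighting by the prior gives 1/3 · 1/6 = 1/18, 1/3 · 3/10 = 1/10, 1/3 · 1/6 = 1/18; these sum to 19/90.
Dividing through by the total gives posterior P(r = 1 | data) = 5/19, P(r = 3 | data) = 9/19, P(r = 5 | data) = 5/19.
The predictive probability is P(yellow next | data) = (0)(5/19) + (1/2)(9/19) + (1)(5/19) = 1/2.

0.5000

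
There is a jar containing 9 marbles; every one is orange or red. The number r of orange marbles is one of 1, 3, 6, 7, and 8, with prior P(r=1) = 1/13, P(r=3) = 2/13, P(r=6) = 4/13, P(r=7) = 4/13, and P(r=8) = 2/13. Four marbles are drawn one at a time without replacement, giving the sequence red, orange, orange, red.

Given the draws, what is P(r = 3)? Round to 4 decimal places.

0.2542

Under each hypothesis, the probability of the observed sequence is: P(data | r = 1) = (8/9)(1/8)(0/7) = 0; P(data | r = 3) = (6/9)(3/8)(2/7)(5/6) = 0.059524; P(data | r = 6) = (3/9)(6/8)(5/7)(2/6) = 0.059524; P(data | r = 7) = (2/9)(7/8)(6/7)(1/6) = 0.027778; P(data | r = 8) = (1/9)(8/8)(7/7)(0/6) = 0.
Multiplying each by its prior: 1/13 · 0 = 0, 2/13 · 0.059524 = 0.0091575, 4/13 · 0.059524 = 0.018315, 4/13 · 0.027778 = 0.008547, 2/13 · 0 = 0; these sum to 0.03602.
Therefore the posterior P(r = 3 | data) = (0.0091575) / (0.03602) = 0.25424.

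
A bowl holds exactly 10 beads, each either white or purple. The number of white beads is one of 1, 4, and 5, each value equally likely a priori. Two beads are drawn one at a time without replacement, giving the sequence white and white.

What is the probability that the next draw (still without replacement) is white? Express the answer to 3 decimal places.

0.328

The likelihood of the observed sequence under each hypothesis: P(data | r = 1) = (1/10)(0/9) = 0; P(data | r = 4) = (4/10)(3/9) = 2/15; P(data | r = 5) = (5/10)(4/9) = 2/9.
The prior-weighted likelihoods are 1/3 · 0 = 0, 1/3 · 2/15 = 2/45, 1/3 · 2/9 = 2/27; with total 16/135.
The posterior is then P(r = 1 | data) = 0, P(r = 4 | data) = 3/8, P(r = 5 | data) = 5/8.
The predictive probability is P(white next | data) = (1/4)(3/8) + (3/8)(5/8) = 21/64.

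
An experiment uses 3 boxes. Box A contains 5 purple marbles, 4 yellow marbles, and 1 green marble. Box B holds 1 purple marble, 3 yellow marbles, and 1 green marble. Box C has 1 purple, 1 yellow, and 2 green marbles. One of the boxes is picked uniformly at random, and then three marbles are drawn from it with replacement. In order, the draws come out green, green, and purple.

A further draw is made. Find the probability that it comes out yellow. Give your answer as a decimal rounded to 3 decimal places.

For each hypothesis, P(data | H) works out to: P(data | box A) = (1/10)(1/10)(5/10) = 0.005; P(data | box B) = (1/5)(1/5)(1/5) = 0.008; P(data | box C) = (2/4)(2/4)(1/4) = 0.0625.
Multiplying each by its prior: 1/3 · 0.005 = 0.0016667, 1/3 · 0.008 = 0.0026667, 1/3 · 0.0625 = 0.020833; these sum to 0.025167.
Dividing through by the total gives posterior P(box A | data) = 0.066225, P(box B | data) = 0.10596, P(box C | data) = 0.82781.
Averaging over the posterior, P(yellow next | data) = (2/5)(0.066225) + (3/5)(0.10596) + (1/4)(0.82781) = 0.29702.

0.297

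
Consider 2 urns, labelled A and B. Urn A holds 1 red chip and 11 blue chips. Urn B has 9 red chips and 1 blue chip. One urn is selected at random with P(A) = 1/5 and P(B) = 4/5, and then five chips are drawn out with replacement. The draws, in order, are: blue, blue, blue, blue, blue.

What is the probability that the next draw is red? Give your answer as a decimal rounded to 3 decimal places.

0.083

Under each hypothesis, the probability of the observed sequence is: P(data | urn A) = (11/12)(11/12)(11/12)(11/12)(11/12) = 0.64723; P(data | urn B) = (1/10)(1/10)(1/10)(1/10)(1/10) = 1e-05.
Multiplying each by its prior: 1/5 · 0.64723 = 0.12945, 4/5 · 1e-05 = 8e-06; these sum to 0.12945.
The posterior is then P(urn A | data) = 0.99994, P(urn B | data) = 6.1798e-05.
So P(red next | data) = Σ P(red next | H) P(H | data) = (1/12)(0.99994) + (9/10)(6.1798e-05) = 0.083384.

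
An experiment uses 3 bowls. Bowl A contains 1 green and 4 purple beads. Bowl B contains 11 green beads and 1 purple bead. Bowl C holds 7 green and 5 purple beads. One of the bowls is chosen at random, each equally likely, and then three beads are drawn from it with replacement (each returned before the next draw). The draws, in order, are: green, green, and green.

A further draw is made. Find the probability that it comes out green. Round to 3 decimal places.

For each hypothesis, P(data | H) works out to: P(data | bowl A) = (1/5)(1/5)(1/5) = 0.008; P(data | bowl B) = (11/12)(11/12)(11/12) = 0.77025; P(data | bowl C) = (7/12)(7/12)(7/12) = 0.1985.
Multiplying each by its prior: 1/3 · 0.008 = 0.0026667, 1/3 · 0.77025 = 0.25675, 1/3 · 0.1985 = 0.066165; with total 0.32558.
The posterior is then P(bowl A | data) = 0.0081904, P(bowl B | data) = 0.78859, P(bowl C | data) = 0.20322.
So P(green next | data) = Σ P(green next | H) P(H | data) = (1/5)(0.0081904) + (11/12)(0.78859) + (7/12)(0.20322) = 0.84306.

0.843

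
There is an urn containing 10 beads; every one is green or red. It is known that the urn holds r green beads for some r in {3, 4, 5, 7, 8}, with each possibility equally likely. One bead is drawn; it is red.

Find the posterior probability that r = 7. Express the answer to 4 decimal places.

0.1304

Compute the likelihood of this draw for each case: P(data | r = 3) = (7/10) = 7/10; P(data | r = 4) = (6/10) = 3/5; P(data | r = 5) = (5/10) = 1/2; P(data | r = 7) = (3/10) = 3/10; P(data | r = 8) = (2/10) = 1/5.
The prior-weighted likelihoods are 1/5 · 7/10 = 7/50, 1/5 · 3/5 = 3/25, 1/5 · 1/2 = 1/10, 1/5 · 3/10 = 3/50, 1/5 · 1/5 = 1/25; summing to 23/50.
By Bayes' rule, P(r = 7 | data) = (3/50) / (23/50) = 3/23.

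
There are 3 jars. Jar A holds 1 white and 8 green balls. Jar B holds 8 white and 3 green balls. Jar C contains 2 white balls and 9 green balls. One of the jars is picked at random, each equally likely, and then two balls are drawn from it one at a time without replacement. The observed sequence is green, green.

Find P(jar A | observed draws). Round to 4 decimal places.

0.5231

The likelihood of the observed sequence under each hypothesis: P(data | jar A) = (8/9)(7/8) = 0.77778; P(data | jar B) = (3/11)(2/10) = 0.054545; P(data | jar C) = (9/11)(8/10) = 0.65455.
Multiplying each by its prior: 1/3 · 0.77778 = 0.25926, 1/3 · 0.054545 = 0.018182, 1/3 · 0.65455 = 0.21818; summing to 0.49562.
So P(jar A | data) = (0.25926) / (0.49562) = 0.5231.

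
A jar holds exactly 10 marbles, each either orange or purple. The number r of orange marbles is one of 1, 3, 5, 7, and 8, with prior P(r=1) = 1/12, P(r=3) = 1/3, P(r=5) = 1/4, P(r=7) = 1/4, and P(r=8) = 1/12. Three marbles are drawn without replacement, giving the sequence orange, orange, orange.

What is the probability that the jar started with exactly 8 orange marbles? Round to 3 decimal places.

Under each hypothesis, the probability of the observed sequence is: P(data | r = 1) = (1/10)(0/9) = 0; P(data | r = 3) = (3/10)(2/9)(1/8) = 1/120; P(data | r = 5) = (5/10)(4/9)(3/8) = 1/12; P(data | r = 7) = (7/10)(6/9)(5/8) = 7/24; P(data | r = 8) = (8/10)(7/9)(6/8) = 7/15.
Multiplying each by its prior: 1/12 · 0 = 0, 1/3 · 1/120 = 1/360, 1/4 · 1/12 = 1/48, 1/4 · 7/24 = 7/96, 1/12 · 7/15 = 7/180; these sum to 13/96.
Therefore the posterior P(r = 8 | data) = (7/180) / (13/96) = 56/195.

0.287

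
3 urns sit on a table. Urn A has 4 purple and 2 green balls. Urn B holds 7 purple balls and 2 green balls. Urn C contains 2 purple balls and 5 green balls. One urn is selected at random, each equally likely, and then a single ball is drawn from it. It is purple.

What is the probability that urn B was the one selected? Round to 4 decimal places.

0.4495

The likelihood of this draw under each hypothesis: P(data | urn A) = (4/6) = 2/3; P(data | urn B) = (7/9) = 7/9; P(data | urn C) = (2/7) = 2/7.
Weighting by the prior gives 1/3 · 2/3 = 2/9, 1/3 · 7/9 = 7/27, 1/3 · 2/7 = 2/21; with total 109/189.
Therefore the posterior P(urn B | data) = (7/27) / (109/189) = 49/109.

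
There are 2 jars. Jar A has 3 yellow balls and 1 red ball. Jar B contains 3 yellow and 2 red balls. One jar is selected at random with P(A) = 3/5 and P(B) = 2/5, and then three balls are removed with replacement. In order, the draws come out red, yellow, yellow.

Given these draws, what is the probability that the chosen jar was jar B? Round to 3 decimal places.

The likelihood of the observed sequence under each hypothesis: P(data | jar A) = (1/4)(3/4)(3/4) = 0.14062; P(data | jar B) = (2/5)(3/5)(3/5) = 0.144.
Weighting by the prior gives 3/5 · 0.14062 = 0.084375, 2/5 · 0.144 = 0.0576; summing to 0.14197.
By Bayes' rule, P(jar B | data) = (0.0576) / (0.14197) = 0.40571.

0.406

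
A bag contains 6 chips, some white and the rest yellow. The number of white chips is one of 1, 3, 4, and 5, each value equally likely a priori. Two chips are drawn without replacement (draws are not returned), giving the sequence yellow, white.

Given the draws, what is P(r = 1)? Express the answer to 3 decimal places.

0.185

Under each hypothesis, the probability of the observed sequence is: P(data | r = 1) = (5/6)(1/5) = 1/6; P(data | r = 3) = (3/6)(3/5) = 3/10; P(data | r = 4) = (2/6)(4/5) = 4/15; P(data | r = 5) = (1/6)(5/5) = 1/6.
Multiplying each by its prior: 1/4 · 1/6 = 1/24, 1/4 · 3/10 = 3/40, 1/4 · 4/15 = 1/15, 1/4 · 1/6 = 1/24; with total 9/40.
Hence P(r = 1 | data) = (1/24) / (9/40) = 5/27.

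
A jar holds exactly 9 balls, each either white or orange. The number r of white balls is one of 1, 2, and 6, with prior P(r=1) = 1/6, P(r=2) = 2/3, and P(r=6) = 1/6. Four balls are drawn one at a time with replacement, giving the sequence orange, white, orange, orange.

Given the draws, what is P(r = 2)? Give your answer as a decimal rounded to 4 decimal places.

0.8028

The likelihood of the observed sequence under each hypothesis: P(data | r = 1) = (8/9)(1/9)(8/9)(8/9) = 0.078037; P(data | r = 2) = (7/9)(2/9)(7/9)(7/9) = 0.10456; P(data | r = 6) = (3/9)(6/9)(3/9)(3/9) = 0.024691.
The prior-weighted likelihoods are 1/6 · 0.078037 = 0.013006, 2/3 · 0.10456 = 0.069705, 1/6 · 0.024691 = 0.0041152; these sum to 0.086826.
Therefore the posterior P(r = 2 | data) = (0.069705) / (0.086826) = 0.80281.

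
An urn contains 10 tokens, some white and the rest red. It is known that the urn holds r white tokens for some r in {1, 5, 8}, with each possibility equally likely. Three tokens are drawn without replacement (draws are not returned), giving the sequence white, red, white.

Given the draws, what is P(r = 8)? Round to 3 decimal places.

0.528

Compute the likelihood of the observed sequence for each case: P(data | r = 1) = (1/10)(9/9)(0/8) = 0; P(data | r = 5) = (5/10)(5/9)(4/8) = 5/36; P(data | r = 8) = (8/10)(2/9)(7/8) = 7/45.
Multiplying each by its prior: 1/3 · 0 = 0, 1/3 · 5/36 = 5/108, 1/3 · 7/45 = 7/135; with total 53/540.
Therefore the posterior P(r = 8 | data) = (7/135) / (53/540) = 28/53.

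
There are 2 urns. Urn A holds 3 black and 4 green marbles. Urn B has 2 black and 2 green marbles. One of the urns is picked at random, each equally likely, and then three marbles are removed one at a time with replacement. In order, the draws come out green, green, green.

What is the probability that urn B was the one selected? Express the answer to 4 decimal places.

The likelihood of the observed sequence under each hypothesis: P(data | urn A) = (4/7)(4/7)(4/7) = 0.18659; P(data | urn B) = (2/4)(2/4)(2/4) = 0.125.
The prior-weighted likelihoods are 1/2 · 0.18659 = 0.093294, 1/2 · 0.125 = 0.0625; summing to 0.15579.
Hence P(urn B | data) = (0.0625) / (0.15579) = 0.40117.

0.4012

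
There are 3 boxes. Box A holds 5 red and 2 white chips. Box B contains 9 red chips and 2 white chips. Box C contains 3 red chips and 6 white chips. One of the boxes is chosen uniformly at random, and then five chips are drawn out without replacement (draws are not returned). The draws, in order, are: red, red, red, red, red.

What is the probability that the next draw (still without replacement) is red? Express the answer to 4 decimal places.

Compute the likelihood of the observed sequence for each case: P(data | box A) = (5/7)(4/6)(3/5)(2/4)(1/3) = 1/21; P(data | box B) = (9/11)(8/10)(7/9)(6/8)(5/7) = 3/11; P(data | box C) = (3/9)(2/8)(1/7)(0/6) = 0.
The prior-weighted likelihoods are 1/3 · 1/21 = 1/63, 1/3 · 3/11 = 1/11, 1/3 · 0 = 0; summing to 74/693.
Normalising, the posterior is P(box A | data) = 11/74, P(box B | data) = 63/74, P(box C | data) = 0.
Averaging over the posterior, P(red next | data) = (0)(11/74) + (2/3)(63/74) = 21/37.

0.5676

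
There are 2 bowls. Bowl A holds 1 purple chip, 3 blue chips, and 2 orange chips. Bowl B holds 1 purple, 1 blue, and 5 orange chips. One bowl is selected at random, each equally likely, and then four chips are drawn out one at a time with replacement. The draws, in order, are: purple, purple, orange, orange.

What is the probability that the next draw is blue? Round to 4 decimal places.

0.2245

Compute the likelihood of the observed sequence for each case: P(data | bowl A) = (1/6)(1/6)(2/6)(2/6) = 0.0030864; P(data | bowl B) = (1/7)(1/7)(5/7)(5/7) = 0.010412.
The prior-weighted likelihoods are 1/2 · 0.0030864 = 0.0015432, 1/2 · 0.010412 = 0.0052062; summing to 0.0067494.
Normalising, the posterior is P(bowl A | data) = 0.22864, P(bowl B | data) = 0.77136.
Averaging over the posterior, P(blue next | data) = (1/2)(0.22864) + (1/7)(0.77136) = 0.22452.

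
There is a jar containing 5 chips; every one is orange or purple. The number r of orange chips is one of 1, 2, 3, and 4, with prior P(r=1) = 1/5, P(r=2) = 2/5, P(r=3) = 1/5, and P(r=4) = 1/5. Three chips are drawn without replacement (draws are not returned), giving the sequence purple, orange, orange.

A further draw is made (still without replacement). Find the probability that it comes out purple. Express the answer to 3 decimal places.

0.500

The likelihood of the observed sequence under each hypothesis: P(data | r = 1) = (4/5)(1/4)(0/3) = 0; P(data | r = 2) = (3/5)(2/4)(1/3) = 1/10; P(data | r = 3) = (2/5)(3/4)(2/3) = 1/5; P(data | r = 4) = (1/5)(4/4)(3/3) = 1/5.
Multiplying each by its prior: 1/5 · 0 = 0, 2/5 · 1/10 = 1/25, 1/5 · 1/5 = 1/25, 1/5 · 1/5 = 1/25; these sum to 3/25.
The posterior is then P(r = 1 | data) = 0, P(r = 2 | data) = 1/3, P(r = 3 | data) = 1/3, P(r = 4 | data) = 1/3.
So P(purple next | data) = Σ P(purple next | H) P(H | data) = (1)(1/3) + (1/2)(1/3) + (0)(1/3) = 1/2.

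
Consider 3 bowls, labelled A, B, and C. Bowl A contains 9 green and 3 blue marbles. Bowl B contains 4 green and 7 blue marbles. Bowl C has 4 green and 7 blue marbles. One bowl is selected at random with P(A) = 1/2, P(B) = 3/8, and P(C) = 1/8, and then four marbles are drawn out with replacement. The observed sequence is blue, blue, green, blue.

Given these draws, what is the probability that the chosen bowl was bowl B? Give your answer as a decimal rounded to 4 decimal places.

0.6666

Under each hypothesis, the probability of the observed sequence is: P(data | bowl A) = (3/12)(3/12)(9/12)(3/12) = 0.011719; P(data | bowl B) = (7/11)(7/11)(4/11)(7/11) = 0.093709; P(data | bowl C) = (7/11)(7/11)(4/11)(7/11) = 0.093709.
Multiplying each by its prior: 1/2 · 0.011719 = 0.0058594, 3/8 · 0.093709 = 0.035141, 1/8 · 0.093709 = 0.011714; with total 0.052714.
By Bayes' rule, P(bowl B | data) = (0.035141) / (0.052714) = 0.66663.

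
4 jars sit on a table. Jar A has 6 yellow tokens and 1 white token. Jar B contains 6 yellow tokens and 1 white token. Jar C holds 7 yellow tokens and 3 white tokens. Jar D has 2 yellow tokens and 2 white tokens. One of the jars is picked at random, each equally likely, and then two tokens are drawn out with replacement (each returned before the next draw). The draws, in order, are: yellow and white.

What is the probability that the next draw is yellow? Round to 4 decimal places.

The likelihood of the observed sequence under each hypothesis: P(data | jar A) = (6/7)(1/7) = 0.12245; P(data | jar B) = (6/7)(1/7) = 0.12245; P(data | jar C) = (7/10)(3/10) = 0.21; P(data | jar D) = (2/4)(2/4) = 0.25.
Weighting by the prior gives 1/4 · 0.12245 = 0.030612, 1/4 · 0.12245 = 0.030612, 1/4 · 0.21 = 0.0525, 1/4 · 0.25 = 0.0625; summing to 0.17622.
Dividing through by the total gives posterior P(jar A | data) = 0.17371, P(jar B | data) = 0.17371, P(jar C | data) = 0.29792, P(jar D | data) = 0.35466.
The predictive probability is P(yellow next | data) = (6/7)(0.17371) + (6/7)(0.17371) + (7/10)(0.29792) + (1/2)(0.35466) = 0.68366.

0.6837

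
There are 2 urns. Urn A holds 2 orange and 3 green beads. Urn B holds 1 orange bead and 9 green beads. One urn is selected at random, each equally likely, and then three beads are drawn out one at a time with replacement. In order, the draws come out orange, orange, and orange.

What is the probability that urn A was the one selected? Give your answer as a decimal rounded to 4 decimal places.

Compute the likelihood of the observed sequence for each case: P(data | urn A) = (2/5)(2/5)(2/5) = 0.064; P(data | urn B) = (1/10)(1/10)(1/10) = 0.001.
The prior-weighted likelihoods are 1/2 · 0.064 = 0.032, 1/2 · 0.001 = 0.0005; with total 0.0325.
Hence P(urn A | data) = (0.032) / (0.0325) = 0.98462.

0.9846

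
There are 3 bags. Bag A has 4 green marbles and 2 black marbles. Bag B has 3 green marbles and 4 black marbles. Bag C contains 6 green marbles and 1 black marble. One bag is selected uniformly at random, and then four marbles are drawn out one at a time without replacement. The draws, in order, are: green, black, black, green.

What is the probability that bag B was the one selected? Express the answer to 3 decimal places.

0.563

Under each hypothesis, the probability of the observed sequence is: P(data | bag A) = (4/6)(2/5)(1/4)(3/3) = 1/15; P(data | bag B) = (3/7)(4/6)(3/5)(2/4) = 3/35; P(data | bag C) = (6/7)(1/6)(0/5) = 0.
Multiplying each by its prior: 1/3 · 1/15 = 1/45, 1/3 · 3/35 = 1/35, 1/3 · 0 = 0; these sum to 16/315.
Therefore the posterior P(bag B | data) = (1/35) / (16/315) = 9/16.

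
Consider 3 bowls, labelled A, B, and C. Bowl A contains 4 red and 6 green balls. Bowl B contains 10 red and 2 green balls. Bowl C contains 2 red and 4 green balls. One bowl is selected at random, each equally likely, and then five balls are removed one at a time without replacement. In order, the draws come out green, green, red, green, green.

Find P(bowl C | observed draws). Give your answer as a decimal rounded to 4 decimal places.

Compute the likelihood of the observed sequence for each case: P(data | bowl A) = (6/10)(5/9)(4/8)(4/7)(3/6) = 1/21; P(data | bowl B) = (2/12)(1/11)(10/10)(0/9) = 0; P(data | bowl C) = (4/6)(3/5)(2/4)(2/3)(1/2) = 1/15.
Weighting by the prior gives 1/3 · 1/21 = 1/63, 1/3 · 0 = 0, 1/3 · 1/15 = 1/45; these sum to 4/105.
Hence P(bowl C | data) = (1/45) / (4/105) = 7/12.

0.5833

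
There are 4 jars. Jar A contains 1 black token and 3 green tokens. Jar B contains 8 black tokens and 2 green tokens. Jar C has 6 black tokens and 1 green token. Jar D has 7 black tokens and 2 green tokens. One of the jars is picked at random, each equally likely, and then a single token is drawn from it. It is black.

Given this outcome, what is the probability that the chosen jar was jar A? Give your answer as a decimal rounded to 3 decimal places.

0.093

Compute the likelihood of this draw for each case: P(data | jar A) = (1/4) = 0.25; P(data | jar B) = (8/10) = 0.8; P(data | jar C) = (6/7) = 0.85714; P(data | jar D) = (7/9) = 0.77778.
Multiplying each by its prior: 1/4 · 0.25 = 0.0625, 1/4 · 0.8 = 0.2, 1/4 · 0.85714 = 0.21429, 1/4 · 0.77778 = 0.19444; with total 0.67123.
Therefore the posterior P(jar A | data) = (0.0625) / (0.67123) = 0.093113.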